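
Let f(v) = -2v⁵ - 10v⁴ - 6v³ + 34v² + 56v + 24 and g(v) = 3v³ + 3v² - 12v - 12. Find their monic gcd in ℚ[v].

v³ + v² - 4v - 4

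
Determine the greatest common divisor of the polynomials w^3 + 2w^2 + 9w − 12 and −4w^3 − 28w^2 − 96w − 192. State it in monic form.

Euclidean algorithm in ℚ[w]:
  w^3 + 2w^2 + 9w − 12 = (−1/4)(−4w^3 − 28w^2 − 96w − 192) + (−5w^2 − 15w − 60)
  −4w^3 − 28w^2 − 96w − 192 = ((4/5)w + 16/5)(−5w^2 − 15w − 60) + (0)
Last nonzero remainder: −5w^2 − 15w − 60. Dividing through by −5 gives the monic gcd w^2 + 3w + 12.

w^2 + 3w + 12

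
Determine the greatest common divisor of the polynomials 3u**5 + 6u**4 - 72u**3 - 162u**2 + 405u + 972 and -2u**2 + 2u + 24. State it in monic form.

u**2 - u - 12

Apply the Euclidean algorithm:
  3u**5 + 6u**4 - 72u**3 - 162u**2 + 405u + 972 = (-(3/2)u**3 - (9/2)u**2 + (27/2)u + 81/2)(-2u**2 + 2u + 24) + (0)
Last nonzero remainder: -2u**2 + 2u + 24. Dividing through by -2 gives the monic gcd u**2 - u - 12.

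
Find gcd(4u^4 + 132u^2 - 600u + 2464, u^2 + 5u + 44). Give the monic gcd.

u^2 + 5u + 44

By polynomial division,
  4u^4 + 132u^2 - 600u + 2464 = (4u^2 - 20u + 56)(u^2 + 5u + 44) + (0)
The last nonzero remainder u^2 + 5u + 44 is already monic.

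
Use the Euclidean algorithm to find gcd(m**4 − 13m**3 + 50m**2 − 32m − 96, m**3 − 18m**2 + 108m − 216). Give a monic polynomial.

Apply the Euclidean algorithm:
  m**4 − 13m**3 + 50m**2 − 32m − 96 = (m + 5)(m**3 − 18m**2 + 108m − 216) + (32m**2 − 356m + 984)
  m**3 − 18m**2 + 108m − 216 = ((1/32)m − 55/256)(32m**2 − 356m + 984) + ((49/64)m − 147/32)
  32m**2 − 356m + 984 = ((2048/49)m − 10496/49)((49/64)m − 147/32) + (0)
Last nonzero remainder: (49/64)m − 147/32. Dividing through by 49/64 gives the monic gcd m − 6.

m − 6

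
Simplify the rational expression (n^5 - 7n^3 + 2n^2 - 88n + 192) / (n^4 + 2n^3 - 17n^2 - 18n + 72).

Euclidean algorithm in ℚ[n]:
  n^5 - 7n^3 + 2n^2 - 88n + 192 = (n - 2)(n^4 + 2n^3 - 17n^2 - 18n + 72) + (14n^3 - 14n^2 - 196n + 336)
  n^4 + 2n^3 - 17n^2 - 18n + 72 = ((1/14)n + 3/14)(14n^3 - 14n^2 - 196n + 336) + (0)
Last nonzero remainder: 14n^3 - 14n^2 - 196n + 336. Dividing through by 14 gives the monic gcd n^3 - n^2 - 14n + 24.
Cancel n^3 - n^2 - 14n + 24 from numerator and denominator to get the reduced form.

(n^2 + n + 8)/(n + 3)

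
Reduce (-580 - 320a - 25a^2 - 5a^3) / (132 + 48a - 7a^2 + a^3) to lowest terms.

By polynomial division,
  -5a^3 - 25a^2 - 320a - 580 = (-5)(a^3 - 7a^2 + 48a + 132) + (-60a^2 - 80a + 80)
  a^3 - 7a^2 + 48a + 132 = (-(1/60)a + 5/36)(-60a^2 - 80a + 80) + ((544/9)a + 1088/9)
  -60a^2 - 80a + 80 = (-(135/136)a + 45/68)((544/9)a + 1088/9) + (0)
Last nonzero remainder: (544/9)a + 1088/9. Dividing through by 544/9 gives the monic gcd a + 2.
Cancel a + 2 from numerator and denominator to get the reduced form.

(-290 - 15a - 5a^2)/(66 - 9a + a^2)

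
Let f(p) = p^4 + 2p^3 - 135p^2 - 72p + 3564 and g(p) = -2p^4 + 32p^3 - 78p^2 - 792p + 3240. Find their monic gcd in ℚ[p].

p^2 - 15p + 54

Euclidean algorithm in ℚ[p]:
  p^4 + 2p^3 - 135p^2 - 72p + 3564 = (-1/2)(-2p^4 + 32p^3 - 78p^2 - 792p + 3240) + (18p^3 - 174p^2 - 468p + 5184)
  -2p^4 + 32p^3 - 78p^2 - 792p + 3240 = (-(1/9)p + 19/27)(18p^3 - 174p^2 - 468p + 5184) + (-(68/9)p^2 + (340/3)p - 408)
  18p^3 - 174p^2 - 468p + 5184 = (-(81/34)p - 216/17)(-(68/9)p^2 + (340/3)p - 408) + (0)
Last nonzero remainder: -(68/9)p^2 + (340/3)p - 408. Dividing through by -68/9 gives the monic gcd p^2 - 15p + 54.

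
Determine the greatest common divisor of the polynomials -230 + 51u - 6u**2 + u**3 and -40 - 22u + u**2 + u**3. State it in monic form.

-5 + u

Apply the Euclidean algorithm:
  u**3 - 6u**2 + 51u - 230 = (u**3 + u**2 - 22u - 40) + (-7u**2 + 73u - 190)
  u**3 + u**2 - 22u - 40 = (-(1/7)u - 80/49)(-7u**2 + 73u - 190) + ((3432/49)u - 17160/49)
  -7u**2 + 73u - 190 = (-(343/3432)u + 931/1716)((3432/49)u - 17160/49) + (0)
Last nonzero remainder: (3432/49)u - 17160/49. Dividing through by 3432/49 gives the monic gcd u - 5.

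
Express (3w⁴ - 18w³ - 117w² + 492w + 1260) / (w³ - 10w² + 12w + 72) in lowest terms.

(3w² - 6w - 105)/(w - 6)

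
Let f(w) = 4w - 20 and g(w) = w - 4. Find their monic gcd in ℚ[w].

Euclidean algorithm in ℚ[w]:
  4w - 20 = (4)(w - 4) + (-4)
  w - 4 = (-(1/4)w + 1)(-4) + (0)
The last nonzero remainder is the constant -4, so the polynomials are coprime and gcd = 1.

1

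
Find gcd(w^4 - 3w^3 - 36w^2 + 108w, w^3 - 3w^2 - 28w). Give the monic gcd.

w

By polynomial division,
  w^4 - 3w^3 - 36w^2 + 108w = (w)(w^3 - 3w^2 - 28w) + (-8w^2 + 108w)
  w^3 - 3w^2 - 28w = (-(1/8)w - 21/16)(-8w^2 + 108w) + ((455/4)w)
  -8w^2 + 108w = (-(32/455)w + 432/455)((455/4)w) + (0)
Last nonzero remainder: (455/4)w. Dividing through by 455/4 gives the monic gcd w.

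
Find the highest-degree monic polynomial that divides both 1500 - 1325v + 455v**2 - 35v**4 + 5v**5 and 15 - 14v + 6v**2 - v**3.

Apply the Euclidean algorithm:
  5v**5 - 35v**4 + 455v**2 - 1325v + 1500 = (-5v**2 + 5v + 100)(-v**3 + 6v**2 - 14v + 15) + (0)
Last nonzero remainder: -v**3 + 6v**2 - 14v + 15. Dividing through by -1 gives the monic gcd v**3 - 6v**2 + 14v - 15.

-15 + 14v - 6v**2 + v**3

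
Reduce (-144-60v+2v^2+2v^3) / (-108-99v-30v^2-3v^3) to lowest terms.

(12-2v)/(9+3v)

Repeated division with remainder:
  2v^3+2v^2-60v-144 = (-2/3)(-3v^3-30v^2-99v-108) + (-18v^2-126v-216)
  -3v^3-30v^2-99v-108 = ((1/6)v+1/2)(-18v^2-126v-216) + (0)
Last nonzero remainder: -18v^2-126v-216. Dividing through by -18 gives the monic gcd v^2+7v+12.
Cancel v^2+7v+12 from numerator and denominator to get the reduced form.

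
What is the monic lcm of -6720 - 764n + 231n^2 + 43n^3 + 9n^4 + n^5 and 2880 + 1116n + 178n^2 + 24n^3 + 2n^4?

By polynomial division,
  n^5 + 9n^4 + 43n^3 + 231n^2 - 764n - 6720 = ((1/2)n - 3/2)(2n^4 + 24n^3 + 178n^2 + 1116n + 2880) + (-10n^3 - 60n^2 - 530n - 2400)
  2n^4 + 24n^3 + 178n^2 + 1116n + 2880 = (-(1/5)n - 6/5)(-10n^3 - 60n^2 - 530n - 2400) + (0)
Last nonzero remainder: -10n^3 - 60n^2 - 530n - 2400. Dividing through by -10 gives the monic gcd n^3 + 6n^2 + 53n + 240.
Then lcm(f, g) = f·g / gcd(f, g); expanding and making the result monic gives the answer.

-40320 - 11304n + 622n^2 + 489n^3 + 97n^4 + 15n^5 + n^6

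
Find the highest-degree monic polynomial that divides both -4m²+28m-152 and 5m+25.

By polynomial division,
  -4m²+28m-152 = (-(4/5)m+48/5)(5m+25) + (-392)
  5m+25 = (-(5/392)m-25/392)(-392) + (0)
The last nonzero remainder is the constant -392, so the polynomials are coprime and gcd = 1.

1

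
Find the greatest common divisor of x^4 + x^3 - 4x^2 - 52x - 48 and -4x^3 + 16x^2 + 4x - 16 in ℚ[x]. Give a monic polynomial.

x^2 - 3x - 4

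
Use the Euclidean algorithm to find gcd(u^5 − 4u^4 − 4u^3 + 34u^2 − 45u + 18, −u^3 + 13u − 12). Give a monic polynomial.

u^2 − 4u + 3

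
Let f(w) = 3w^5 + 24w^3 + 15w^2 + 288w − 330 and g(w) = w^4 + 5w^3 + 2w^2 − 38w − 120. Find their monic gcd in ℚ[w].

Apply the Euclidean algorithm:
  3w^5 + 24w^3 + 15w^2 + 288w − 330 = (3w − 15)(w^4 + 5w^3 + 2w^2 − 38w − 120) + (93w^3 + 159w^2 + 78w − 2130)
  w^4 + 5w^3 + 2w^2 − 38w − 120 = ((1/93)w + 34/961)(93w^3 + 159w^2 + 78w − 2130) + (−(4290/961)w^2 − (17160/961)w − 42900/961)
  93w^3 + 159w^2 + 78w − 2130 = (−(29791/1430)w + 68231/1430)(−(4290/961)w^2 − (17160/961)w − 42900/961) + (0)
Last nonzero remainder: −(4290/961)w^2 − (17160/961)w − 42900/961. Dividing through by −4290/961 gives the monic gcd w^2 + 4w + 10.

w^2 + 4w + 10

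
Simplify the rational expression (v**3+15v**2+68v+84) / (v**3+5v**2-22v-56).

(v+6)/(v-4)

Apply the Euclidean algorithm:
  v**3+15v**2+68v+84 = (v**3+5v**2-22v-56) + (10v**2+90v+140)
  v**3+5v**2-22v-56 = ((1/10)v-2/5)(10v**2+90v+140) + (0)
Last nonzero remainder: 10v**2+90v+140. Dividing through by 10 gives the monic gcd v**2+9v+14.
Cancel v**2+9v+14 from numerator and denominator to get the reduced form.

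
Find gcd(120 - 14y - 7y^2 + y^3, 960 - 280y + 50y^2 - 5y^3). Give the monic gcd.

By polynomial division,
  y^3 - 7y^2 - 14y + 120 = (-1/5)(-5y^3 + 50y^2 - 280y + 960) + (3y^2 - 70y + 312)
  -5y^3 + 50y^2 - 280y + 960 = (-(5/3)y - 200/9)(3y^2 - 70y + 312) + (-(11840/9)y + 23680/3)
  3y^2 - 70y + 312 = (-(27/11840)y + 117/2960)(-(11840/9)y + 23680/3) + (0)
Last nonzero remainder: -(11840/9)y + 23680/3. Dividing through by -11840/9 gives the monic gcd y - 6.

-6 + y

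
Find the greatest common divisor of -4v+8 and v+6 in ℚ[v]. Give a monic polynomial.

Repeated division with remainder:
  -4v+8 = (-4)(v+6) + (32)
  v+6 = ((1/32)v+3/16)(32) + (0)
The last nonzero remainder is the constant 32, so the polynomials are coprime and gcd = 1.

1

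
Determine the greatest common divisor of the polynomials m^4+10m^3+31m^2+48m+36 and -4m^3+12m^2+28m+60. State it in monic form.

m^2+2m+3

By polynomial division,
  m^4+10m^3+31m^2+48m+36 = (-(1/4)m-13/4)(-4m^3+12m^2+28m+60) + (77m^2+154m+231)
  -4m^3+12m^2+28m+60 = (-(4/77)m+20/77)(77m^2+154m+231) + (0)
Last nonzero remainder: 77m^2+154m+231. Dividing through by 77 gives the monic gcd m^2+2m+3.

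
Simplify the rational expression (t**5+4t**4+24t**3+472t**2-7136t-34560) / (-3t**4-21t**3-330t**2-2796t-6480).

Apply the Euclidean algorithm:
  t**5+4t**4+24t**3+472t**2-7136t-34560 = (-(1/3)t+1)(-3t**4-21t**3-330t**2-2796t-6480) + (-65t**3-130t**2-6500t-28080)
  -3t**4-21t**3-330t**2-2796t-6480 = ((3/65)t+3/13)(-65t**3-130t**2-6500t-28080) + (0)
Last nonzero remainder: -65t**3-130t**2-6500t-28080. Dividing through by -65 gives the monic gcd t**3+2t**2+100t+432.
Cancel t**3+2t**2+100t+432 from numerator and denominator to get the reduced form.

(-t**2-2t+80)/(3t+15)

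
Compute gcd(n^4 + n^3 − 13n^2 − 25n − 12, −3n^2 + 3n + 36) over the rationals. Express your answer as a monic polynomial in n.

n^2 − n − 12

Apply the Euclidean algorithm:
  n^4 + n^3 − 13n^2 − 25n − 12 = (−(1/3)n^2 − (2/3)n − 1/3)(−3n^2 + 3n + 36) + (0)
Last nonzero remainder: −3n^2 + 3n + 36. Dividing through by −3 gives the monic gcd n^2 − n − 12.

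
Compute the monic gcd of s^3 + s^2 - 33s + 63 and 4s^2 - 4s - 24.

s - 3

By polynomial division,
  s^3 + s^2 - 33s + 63 = ((1/4)s + 1/2)(4s^2 - 4s - 24) + (-25s + 75)
  4s^2 - 4s - 24 = (-(4/25)s - 8/25)(-25s + 75) + (0)
Last nonzero remainder: -25s + 75. Dividing through by -25 gives the monic gcd s - 3.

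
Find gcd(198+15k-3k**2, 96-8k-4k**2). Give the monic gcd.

Apply the Euclidean algorithm:
  -3k**2+15k+198 = (3/4)(-4k**2-8k+96) + (21k+126)
  -4k**2-8k+96 = (-(4/21)k+16/21)(21k+126) + (0)
Last nonzero remainder: 21k+126. Dividing through by 21 gives the monic gcd k+6.

6+k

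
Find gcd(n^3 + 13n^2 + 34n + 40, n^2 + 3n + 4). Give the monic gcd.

n^2 + 3n + 4

Euclidean algorithm in ℚ[n]:
  n^3 + 13n^2 + 34n + 40 = (n + 10)(n^2 + 3n + 4) + (0)
The last nonzero remainder n^2 + 3n + 4 is already monic.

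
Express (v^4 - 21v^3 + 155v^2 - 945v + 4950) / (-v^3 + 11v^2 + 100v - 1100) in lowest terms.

(-v^2 - 45)/(v + 10)

Repeated division with remainder:
  v^4 - 21v^3 + 155v^2 - 945v + 4950 = (-v + 10)(-v^3 + 11v^2 + 100v - 1100) + (145v^2 - 3045v + 15950)
  -v^3 + 11v^2 + 100v - 1100 = (-(1/145)v - 2/29)(145v^2 - 3045v + 15950) + (0)
Last nonzero remainder: 145v^2 - 3045v + 15950. Dividing through by 145 gives the monic gcd v^2 - 21v + 110.
Cancel v^2 - 21v + 110 from numerator and denominator to get the reduced form.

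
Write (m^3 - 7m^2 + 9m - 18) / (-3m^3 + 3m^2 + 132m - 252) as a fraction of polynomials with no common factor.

Euclidean algorithm in ℚ[m]:
  m^3 - 7m^2 + 9m - 18 = (-1/3)(-3m^3 + 3m^2 + 132m - 252) + (-6m^2 + 53m - 102)
  -3m^3 + 3m^2 + 132m - 252 = ((1/2)m + 47/12)(-6m^2 + 53m - 102) + (-(295/12)m + 295/2)
  -6m^2 + 53m - 102 = ((72/295)m - 204/295)(-(295/12)m + 295/2) + (0)
Last nonzero remainder: -(295/12)m + 295/2. Dividing through by -295/12 gives the monic gcd m - 6.
Cancel m - 6 from numerator and denominator to get the reduced form.

(-m^2 + m - 3)/(3m^2 + 15m - 42)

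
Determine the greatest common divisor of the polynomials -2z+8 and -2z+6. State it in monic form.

1

By polynomial division,
  -2z+8 = (-2z+6) + (2)
  -2z+6 = (-z+3)(2) + (0)
The last nonzero remainder is the constant 2, so the polynomials are coprime and gcd = 1.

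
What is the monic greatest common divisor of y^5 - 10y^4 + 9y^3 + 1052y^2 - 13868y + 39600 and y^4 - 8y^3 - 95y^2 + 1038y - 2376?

By polynomial division,
  y^5 - 10y^4 + 9y^3 + 1052y^2 - 13868y + 39600 = (y - 2)(y^4 - 8y^3 - 95y^2 + 1038y - 2376) + (88y^3 - 176y^2 - 9416y + 34848)
  y^4 - 8y^3 - 95y^2 + 1038y - 2376 = ((1/88)y - 3/44)(88y^3 - 176y^2 - 9416y + 34848) + (0)
Last nonzero remainder: 88y^3 - 176y^2 - 9416y + 34848. Dividing through by 88 gives the monic gcd y^3 - 2y^2 - 107y + 396.

y^3 - 2y^2 - 107y + 396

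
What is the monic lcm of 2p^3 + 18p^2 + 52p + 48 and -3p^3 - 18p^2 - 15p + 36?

Repeated division with remainder:
  2p^3 + 18p^2 + 52p + 48 = (-2/3)(-3p^3 - 18p^2 - 15p + 36) + (6p^2 + 42p + 72)
  -3p^3 - 18p^2 - 15p + 36 = (-(1/2)p + 1/2)(6p^2 + 42p + 72) + (0)
Last nonzero remainder: 6p^2 + 42p + 72. Dividing through by 6 gives the monic gcd p^2 + 7p + 12.
Then lcm(f, g) = f·g / gcd(f, g); expanding and making the result monic gives the answer.

p^4 + 8p^3 + 17p^2 - 2p - 24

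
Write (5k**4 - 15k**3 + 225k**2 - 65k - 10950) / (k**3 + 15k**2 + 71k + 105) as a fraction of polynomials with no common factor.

(5k**3 - 40k**2 + 425k - 2190)/(k**2 + 10k + 21)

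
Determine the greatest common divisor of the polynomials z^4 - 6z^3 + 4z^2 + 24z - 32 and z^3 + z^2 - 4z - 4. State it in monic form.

Repeated division with remainder:
  z^4 - 6z^3 + 4z^2 + 24z - 32 = (z - 7)(z^3 + z^2 - 4z - 4) + (15z^2 - 60)
  z^3 + z^2 - 4z - 4 = ((1/15)z + 1/15)(15z^2 - 60) + (0)
Last nonzero remainder: 15z^2 - 60. Dividing through by 15 gives the monic gcd z^2 - 4.

z^2 - 4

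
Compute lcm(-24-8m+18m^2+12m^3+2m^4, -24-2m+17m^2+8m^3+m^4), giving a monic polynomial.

Euclidean algorithm in ℚ[m]:
  2m^4+12m^3+18m^2-8m-24 = (2)(m^4+8m^3+17m^2-2m-24) + (-4m^3-16m^2-4m+24)
  m^4+8m^3+17m^2-2m-24 = (-(1/4)m-1)(-4m^3-16m^2-4m+24) + (0)
Last nonzero remainder: -4m^3-16m^2-4m+24. Dividing through by -4 gives the monic gcd m^3+4m^2+m-6.
Then lcm(f, g) = f·g / gcd(f, g); expanding and making the result monic gives the answer.

-48-28m+32m^2+33m^3+10m^4+m^5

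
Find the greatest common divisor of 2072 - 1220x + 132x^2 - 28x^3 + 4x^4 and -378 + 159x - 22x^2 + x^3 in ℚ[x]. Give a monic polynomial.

-7 + x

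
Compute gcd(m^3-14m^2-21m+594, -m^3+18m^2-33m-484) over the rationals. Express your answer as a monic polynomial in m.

Euclidean algorithm in ℚ[m]:
  m^3-14m^2-21m+594 = (-1)(-m^3+18m^2-33m-484) + (4m^2-54m+110)
  -m^3+18m^2-33m-484 = (-(1/4)m+9/8)(4m^2-54m+110) + ((221/4)m-2431/4)
  4m^2-54m+110 = ((16/221)m-40/221)((221/4)m-2431/4) + (0)
Last nonzero remainder: (221/4)m-2431/4. Dividing through by 221/4 gives the monic gcd m-11.

m-11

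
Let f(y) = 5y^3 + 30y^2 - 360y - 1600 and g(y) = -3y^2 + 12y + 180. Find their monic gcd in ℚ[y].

1

By polynomial division,
  5y^3 + 30y^2 - 360y - 1600 = (-(5/3)y - 50/3)(-3y^2 + 12y + 180) + (140y + 1400)
  -3y^2 + 12y + 180 = (-(3/140)y + 3/10)(140y + 1400) + (-240)
  140y + 1400 = (-(7/12)y - 35/6)(-240) + (0)
The last nonzero remainder is the constant -240, so the polynomials are coprime and gcd = 1.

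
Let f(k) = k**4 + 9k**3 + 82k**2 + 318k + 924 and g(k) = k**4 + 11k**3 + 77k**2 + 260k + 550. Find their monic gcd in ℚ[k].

Euclidean algorithm in ℚ[k]:
  k**4 + 9k**3 + 82k**2 + 318k + 924 = (k**4 + 11k**3 + 77k**2 + 260k + 550) + (-2k**3 + 5k**2 + 58k + 374)
  k**4 + 11k**3 + 77k**2 + 260k + 550 = (-(1/2)k - 27/4)(-2k**3 + 5k**2 + 58k + 374) + ((559/4)k**2 + (1677/2)k + 6149/2)
  -2k**3 + 5k**2 + 58k + 374 = (-(8/559)k + 68/559)((559/4)k**2 + (1677/2)k + 6149/2) + (0)
Last nonzero remainder: (559/4)k**2 + (1677/2)k + 6149/2. Dividing through by 559/4 gives the monic gcd k**2 + 6k + 22.

k**2 + 6k + 22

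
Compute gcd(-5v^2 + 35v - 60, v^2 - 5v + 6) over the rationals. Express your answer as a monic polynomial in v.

Euclidean algorithm in ℚ[v]:
  -5v^2 + 35v - 60 = (-5)(v^2 - 5v + 6) + (10v - 30)
  v^2 - 5v + 6 = ((1/10)v - 1/5)(10v - 30) + (0)
Last nonzero remainder: 10v - 30. Dividing through by 10 gives the monic gcd v - 3.

v - 3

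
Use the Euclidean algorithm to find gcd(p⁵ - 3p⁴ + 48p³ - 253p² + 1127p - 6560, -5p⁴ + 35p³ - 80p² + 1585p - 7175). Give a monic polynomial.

p³ + 16p - 205

Repeated division with remainder:
  p⁵ - 3p⁴ + 48p³ - 253p² + 1127p - 6560 = (-(1/5)p - 4/5)(-5p⁴ + 35p³ - 80p² + 1585p - 7175) + (60p³ + 960p - 12300)
  -5p⁴ + 35p³ - 80p² + 1585p - 7175 = (-(1/12)p + 7/12)(60p³ + 960p - 12300) + (0)
Last nonzero remainder: 60p³ + 960p - 12300. Dividing through by 60 gives the monic gcd p³ + 16p - 205.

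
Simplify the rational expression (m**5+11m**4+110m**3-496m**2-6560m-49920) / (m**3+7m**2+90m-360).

(m**3+m**2-20m-416)/(m-3)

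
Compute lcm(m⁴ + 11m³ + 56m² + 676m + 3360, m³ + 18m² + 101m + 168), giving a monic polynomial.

By polynomial division,
  m⁴ + 11m³ + 56m² + 676m + 3360 = (m - 7)(m³ + 18m² + 101m + 168) + (81m² + 1215m + 4536)
  m³ + 18m² + 101m + 168 = ((1/81)m + 1/27)(81m² + 1215m + 4536) + (0)
Last nonzero remainder: 81m² + 1215m + 4536. Dividing through by 81 gives the monic gcd m² + 15m + 56.
Then lcm(f, g) = f·g / gcd(f, g); expanding and making the result monic gives the answer.

m⁵ + 14m⁴ + 89m³ + 844m² + 5388m + 10080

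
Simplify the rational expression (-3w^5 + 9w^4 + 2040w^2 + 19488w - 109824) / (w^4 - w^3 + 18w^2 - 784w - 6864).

(-3w^2 - 12w + 96)/(w + 6)

By polynomial division,
  -3w^5 + 9w^4 + 2040w^2 + 19488w - 109824 = (-3w + 6)(w^4 - w^3 + 18w^2 - 784w - 6864) + (60w^3 - 420w^2 + 3600w - 68640)
  w^4 - w^3 + 18w^2 - 784w - 6864 = ((1/60)w + 1/10)(60w^3 - 420w^2 + 3600w - 68640) + (0)
Last nonzero remainder: 60w^3 - 420w^2 + 3600w - 68640. Dividing through by 60 gives the monic gcd w^3 - 7w^2 + 60w - 1144.
Cancel w^3 - 7w^2 + 60w - 1144 from numerator and denominator to get the reduced form.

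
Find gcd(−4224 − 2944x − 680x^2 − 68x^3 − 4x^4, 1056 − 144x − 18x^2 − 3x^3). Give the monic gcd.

By polynomial division,
  −4x^4 − 68x^3 − 680x^2 − 2944x − 4224 = ((4/3)x + 44/3)(−3x^3 − 18x^2 − 144x + 1056) + (−224x^2 − 2240x − 19712)
  −3x^3 − 18x^2 − 144x + 1056 = ((3/224)x − 3/56)(−224x^2 − 2240x − 19712) + (0)
Last nonzero remainder: −224x^2 − 2240x − 19712. Dividing through by −224 gives the monic gcd x^2 + 10x + 88.

88 + 10x + x^2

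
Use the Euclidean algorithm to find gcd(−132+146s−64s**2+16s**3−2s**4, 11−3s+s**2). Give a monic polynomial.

11−3s+s**2

By polynomial division,
  −2s**4+16s**3−64s**2+146s−132 = (−2s**2+10s−12)(s**2−3s+11) + (0)
The last nonzero remainder s**2−3s+11 is already monic.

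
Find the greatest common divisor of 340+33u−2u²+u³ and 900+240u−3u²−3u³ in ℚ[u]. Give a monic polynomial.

Euclidean algorithm in ℚ[u]:
  u³−2u²+33u+340 = (−1/3)(−3u³−3u²+240u+900) + (−3u²+113u+640)
  −3u³−3u²+240u+900 = (u+116/3)(−3u²+113u+640) + (−(14308/3)u−71540/3)
  −3u²+113u+640 = ((9/14308)u−96/3577)(−(14308/3)u−71540/3) + (0)
Last nonzero remainder: −(14308/3)u−71540/3. Dividing through by −14308/3 gives the monic gcd u+5.

5+u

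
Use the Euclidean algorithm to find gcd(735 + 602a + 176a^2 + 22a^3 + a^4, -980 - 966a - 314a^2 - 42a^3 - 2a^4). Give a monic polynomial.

By polynomial division,
  a^4 + 22a^3 + 176a^2 + 602a + 735 = (-1/2)(-2a^4 - 42a^3 - 314a^2 - 966a - 980) + (a^3 + 19a^2 + 119a + 245)
  -2a^4 - 42a^3 - 314a^2 - 966a - 980 = (-2a - 4)(a^3 + 19a^2 + 119a + 245) + (0)
The last nonzero remainder a^3 + 19a^2 + 119a + 245 is already monic.

245 + 119a + 19a^2 + a^3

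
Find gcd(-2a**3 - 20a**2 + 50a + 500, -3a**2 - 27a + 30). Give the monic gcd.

Euclidean algorithm in ℚ[a]:
  -2a**3 - 20a**2 + 50a + 500 = ((2/3)a + 2/3)(-3a**2 - 27a + 30) + (48a + 480)
  -3a**2 - 27a + 30 = (-(1/16)a + 1/16)(48a + 480) + (0)
Last nonzero remainder: 48a + 480. Dividing through by 48 gives the monic gcd a + 10.

a + 10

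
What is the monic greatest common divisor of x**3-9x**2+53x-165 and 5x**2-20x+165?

x**2-4x+33

Repeated division with remainder:
  x**3-9x**2+53x-165 = ((1/5)x-1)(5x**2-20x+165) + (0)
Last nonzero remainder: 5x**2-20x+165. Dividing through by 5 gives the monic gcd x**2-4x+33.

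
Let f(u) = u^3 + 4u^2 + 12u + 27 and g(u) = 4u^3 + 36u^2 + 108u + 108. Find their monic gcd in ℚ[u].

u + 3

Repeated division with remainder:
  u^3 + 4u^2 + 12u + 27 = (1/4)(4u^3 + 36u^2 + 108u + 108) + (-5u^2 - 15u)
  4u^3 + 36u^2 + 108u + 108 = (-(4/5)u - 24/5)(-5u^2 - 15u) + (36u + 108)
  -5u^2 - 15u = (-(5/36)u)(36u + 108) + (0)
Last nonzero remainder: 36u + 108. Dividing through by 36 gives the monic gcd u + 3.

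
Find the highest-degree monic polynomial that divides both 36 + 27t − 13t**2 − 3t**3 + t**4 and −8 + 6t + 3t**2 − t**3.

Apply the Euclidean algorithm:
  t**4 − 3t**3 − 13t**2 + 27t + 36 = (−t)(−t**3 + 3t**2 + 6t − 8) + (−7t**2 + 19t + 36)
  −t**3 + 3t**2 + 6t − 8 = ((1/7)t − 2/49)(−7t**2 + 19t + 36) + ((80/49)t − 320/49)
  −7t**2 + 19t + 36 = (−(343/80)t − 441/80)((80/49)t − 320/49) + (0)
Last nonzero remainder: (80/49)t − 320/49. Dividing through by 80/49 gives the monic gcd t − 4.

−4 + t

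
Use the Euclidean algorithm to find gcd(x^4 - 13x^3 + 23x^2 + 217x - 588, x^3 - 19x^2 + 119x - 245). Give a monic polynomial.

Repeated division with remainder:
  x^4 - 13x^3 + 23x^2 + 217x - 588 = (x + 6)(x^3 - 19x^2 + 119x - 245) + (18x^2 - 252x + 882)
  x^3 - 19x^2 + 119x - 245 = ((1/18)x - 5/18)(18x^2 - 252x + 882) + (0)
Last nonzero remainder: 18x^2 - 252x + 882. Dividing through by 18 gives the monic gcd x^2 - 14x + 49.

x^2 - 14x + 49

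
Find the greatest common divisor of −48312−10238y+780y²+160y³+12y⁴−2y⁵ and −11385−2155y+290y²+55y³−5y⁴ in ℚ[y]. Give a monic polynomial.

99−20y+y²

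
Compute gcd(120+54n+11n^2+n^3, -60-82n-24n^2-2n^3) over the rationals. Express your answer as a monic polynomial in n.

5+n

Repeated division with remainder:
  n^3+11n^2+54n+120 = (-1/2)(-2n^3-24n^2-82n-60) + (-n^2+13n+90)
  -2n^3-24n^2-82n-60 = (2n+50)(-n^2+13n+90) + (-912n-4560)
  -n^2+13n+90 = ((1/912)n-3/152)(-912n-4560) + (0)
Last nonzero remainder: -912n-4560. Dividing through by -912 gives the monic gcd n+5.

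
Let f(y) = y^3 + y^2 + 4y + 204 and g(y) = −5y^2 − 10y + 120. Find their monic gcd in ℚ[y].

y + 6

Apply the Euclidean algorithm:
  y^3 + y^2 + 4y + 204 = (−(1/5)y + 1/5)(−5y^2 − 10y + 120) + (30y + 180)
  −5y^2 − 10y + 120 = (−(1/6)y + 2/3)(30y + 180) + (0)
Last nonzero remainder: 30y + 180. Dividing through by 30 gives the monic gcd y + 6.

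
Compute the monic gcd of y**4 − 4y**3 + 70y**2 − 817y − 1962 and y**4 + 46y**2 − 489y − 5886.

y**3 − 6y**2 + 82y − 981

Euclidean algorithm in ℚ[y]:
  y**4 − 4y**3 + 70y**2 − 817y − 1962 = (y**4 + 46y**2 − 489y − 5886) + (−4y**3 + 24y**2 − 328y + 3924)
  y**4 + 46y**2 − 489y − 5886 = (−(1/4)y − 3/2)(−4y**3 + 24y**2 − 328y + 3924) + (0)
Last nonzero remainder: −4y**3 + 24y**2 − 328y + 3924. Dividing through by −4 gives the monic gcd y**3 − 6y**2 + 82y − 981.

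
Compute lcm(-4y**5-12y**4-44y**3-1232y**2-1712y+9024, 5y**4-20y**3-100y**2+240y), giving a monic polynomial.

By polynomial division,
  -4y**5-12y**4-44y**3-1232y**2-1712y+9024 = (-(4/5)y-28/5)(5y**4-20y**3-100y**2+240y) + (-236y**3-1600y**2-368y+9024)
  5y**4-20y**3-100y**2+240y = (-(5/236)y+795/3481)(-236y**3-1600y**2-368y+9024) + ((896760/3481)y**2+(1793520/3481)y-7174080/3481)
  -236y**3-1600y**2-368y+9024 = (-(205379/224190)y-3481/795)((896760/3481)y**2+(1793520/3481)y-7174080/3481) + (0)
Last nonzero remainder: (896760/3481)y**2+(1793520/3481)y-7174080/3481. Dividing through by 896760/3481 gives the monic gcd y**2+2y-8.
Then lcm(f, g) = f·g / gcd(f, g); expanding and making the result monic gives the answer.

y**7-3y**6-7y**5+242y**4-1420y**3-4824y**2+13536y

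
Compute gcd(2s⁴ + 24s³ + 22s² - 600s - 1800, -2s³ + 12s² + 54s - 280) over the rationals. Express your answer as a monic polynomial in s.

s + 5

By polynomial division,
  2s⁴ + 24s³ + 22s² - 600s - 1800 = (-s - 18)(-2s³ + 12s² + 54s - 280) + (292s² + 92s - 6840)
  -2s³ + 12s² + 54s - 280 = (-(1/146)s + 461/10658)(292s² + 92s - 6840) + ((16900/5329)s + 84500/5329)
  292s² + 92s - 6840 = ((389017/4225)s - 1822518/4225)((16900/5329)s + 84500/5329) + (0)
Last nonzero remainder: (16900/5329)s + 84500/5329. Dividing through by 16900/5329 gives the monic gcd s + 5.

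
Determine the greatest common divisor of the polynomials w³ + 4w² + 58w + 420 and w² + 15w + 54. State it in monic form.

Repeated division with remainder:
  w³ + 4w² + 58w + 420 = (w − 11)(w² + 15w + 54) + (169w + 1014)
  w² + 15w + 54 = ((1/169)w + 9/169)(169w + 1014) + (0)
Last nonzero remainder: 169w + 1014. Dividing through by 169 gives the monic gcd w + 6.

w + 6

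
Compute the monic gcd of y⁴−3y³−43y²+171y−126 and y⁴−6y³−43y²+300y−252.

y³−43y+42

Repeated division with remainder:
  y⁴−3y³−43y²+171y−126 = (y⁴−6y³−43y²+300y−252) + (3y³−129y+126)
  y⁴−6y³−43y²+300y−252 = ((1/3)y−2)(3y³−129y+126) + (0)
Last nonzero remainder: 3y³−129y+126. Dividing through by 3 gives the monic gcd y³−43y+42.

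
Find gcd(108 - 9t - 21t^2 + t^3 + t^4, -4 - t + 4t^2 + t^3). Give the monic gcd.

4 + t

By polynomial division,
  t^4 + t^3 - 21t^2 - 9t + 108 = (t - 3)(t^3 + 4t^2 - t - 4) + (-8t^2 - 8t + 96)
  t^3 + 4t^2 - t - 4 = (-(1/8)t - 3/8)(-8t^2 - 8t + 96) + (8t + 32)
  -8t^2 - 8t + 96 = (-t + 3)(8t + 32) + (0)
Last nonzero remainder: 8t + 32. Dividing through by 8 gives the monic gcd t + 4.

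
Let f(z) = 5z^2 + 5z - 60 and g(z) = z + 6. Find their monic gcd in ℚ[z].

1

By polynomial division,
  5z^2 + 5z - 60 = (5z - 25)(z + 6) + (90)
  z + 6 = ((1/90)z + 1/15)(90) + (0)
The last nonzero remainder is the constant 90, so the polynomials are coprime and gcd = 1.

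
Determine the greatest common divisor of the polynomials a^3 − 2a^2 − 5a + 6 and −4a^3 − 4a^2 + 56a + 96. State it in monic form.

Apply the Euclidean algorithm:
  a^3 − 2a^2 − 5a + 6 = (−1/4)(−4a^3 − 4a^2 + 56a + 96) + (−3a^2 + 9a + 30)
  −4a^3 − 4a^2 + 56a + 96 = ((4/3)a + 16/3)(−3a^2 + 9a + 30) + (−32a − 64)
  −3a^2 + 9a + 30 = ((3/32)a − 15/32)(−32a − 64) + (0)
Last nonzero remainder: −32a − 64. Dividing through by −32 gives the monic gcd a + 2.

a + 2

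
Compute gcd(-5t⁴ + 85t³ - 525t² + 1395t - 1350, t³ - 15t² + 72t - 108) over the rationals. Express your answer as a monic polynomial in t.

By polynomial division,
  -5t⁴ + 85t³ - 525t² + 1395t - 1350 = (-5t + 10)(t³ - 15t² + 72t - 108) + (-15t² + 135t - 270)
  t³ - 15t² + 72t - 108 = (-(1/15)t + 2/5)(-15t² + 135t - 270) + (0)
Last nonzero remainder: -15t² + 135t - 270. Dividing through by -15 gives the monic gcd t² - 9t + 18.

t² - 9t + 18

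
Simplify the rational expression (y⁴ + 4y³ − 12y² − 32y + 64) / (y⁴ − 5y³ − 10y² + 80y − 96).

By polynomial division,
  y⁴ + 4y³ − 12y² − 32y + 64 = (y⁴ − 5y³ − 10y² + 80y − 96) + (9y³ − 2y² − 112y + 160)
  y⁴ − 5y³ − 10y² + 80y − 96 = ((1/9)y − 43/81)(9y³ − 2y² − 112y + 160) + ((112/81)y² + (224/81)y − 896/81)
  9y³ − 2y² − 112y + 160 = ((729/112)y − 405/28)((112/81)y² + (224/81)y − 896/81) + (0)
Last nonzero remainder: (112/81)y² + (224/81)y − 896/81. Dividing through by 112/81 gives the monic gcd y² + 2y − 8.
Cancel y² + 2y − 8 from numerator and denominator to get the reduced form.

(y² + 2y − 8)/(y² − 7y + 12)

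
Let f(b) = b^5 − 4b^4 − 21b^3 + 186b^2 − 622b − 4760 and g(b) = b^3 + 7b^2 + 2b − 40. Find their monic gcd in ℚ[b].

b^2 + 9b + 20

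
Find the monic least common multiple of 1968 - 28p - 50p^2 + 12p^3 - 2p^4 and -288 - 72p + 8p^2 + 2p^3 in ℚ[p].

-5904 - 900p + 164p^2 - 11p^3 + p^5

By polynomial division,
  -2p^4 + 12p^3 - 50p^2 - 28p + 1968 = (-p + 10)(2p^3 + 8p^2 - 72p - 288) + (-202p^2 + 404p + 4848)
  2p^3 + 8p^2 - 72p - 288 = (-(1/101)p - 6/101)(-202p^2 + 404p + 4848) + (0)
Last nonzero remainder: -202p^2 + 404p + 4848. Dividing through by -202 gives the monic gcd p^2 - 2p - 24.
Then lcm(f, g) = f·g / gcd(f, g); expanding and making the result monic gives the answer.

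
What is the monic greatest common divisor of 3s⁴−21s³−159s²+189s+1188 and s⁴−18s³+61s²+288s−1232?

s²−7s−44

Euclidean algorithm in ℚ[s]:
  3s⁴−21s³−159s²+189s+1188 = (3)(s⁴−18s³+61s²+288s−1232) + (33s³−342s²−675s+4884)
  s⁴−18s³+61s²+288s−1232 = ((1/33)s−28/121)(33s³−342s²−675s+4884) + ((280/121)s²−(1960/121)s−1120/11)
  33s³−342s²−675s+4884 = ((3993/280)s−13431/280)((280/121)s²−(1960/121)s−1120/11) + (0)
Last nonzero remainder: (280/121)s²−(1960/121)s−1120/11. Dividing through by 280/121 gives the monic gcd s²−7s−44.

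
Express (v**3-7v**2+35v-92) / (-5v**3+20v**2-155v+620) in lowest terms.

(-v**2+3v-23)/(5v**2+155)

Apply the Euclidean algorithm:
  v**3-7v**2+35v-92 = (-1/5)(-5v**3+20v**2-155v+620) + (-3v**2+4v+32)
  -5v**3+20v**2-155v+620 = ((5/3)v-40/9)(-3v**2+4v+32) + (-(1715/9)v+6860/9)
  -3v**2+4v+32 = ((27/1715)v+72/1715)(-(1715/9)v+6860/9) + (0)
Last nonzero remainder: -(1715/9)v+6860/9. Dividing through by -1715/9 gives the monic gcd v-4.
Cancel v-4 from numerator and denominator to get the reduced form.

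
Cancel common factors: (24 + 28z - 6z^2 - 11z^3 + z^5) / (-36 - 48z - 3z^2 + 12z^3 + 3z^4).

(-6 - z + z^2)/(9 + 3z)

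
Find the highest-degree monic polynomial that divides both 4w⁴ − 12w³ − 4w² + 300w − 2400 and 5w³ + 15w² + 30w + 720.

w² − 3w + 24

Apply the Euclidean algorithm:
  4w⁴ − 12w³ − 4w² + 300w − 2400 = ((4/5)w − 24/5)(5w³ + 15w² + 30w + 720) + (44w² − 132w + 1056)
  5w³ + 15w² + 30w + 720 = ((5/44)w + 15/22)(44w² − 132w + 1056) + (0)
Last nonzero remainder: 44w² − 132w + 1056. Dividing through by 44 gives the monic gcd w² − 3w + 24.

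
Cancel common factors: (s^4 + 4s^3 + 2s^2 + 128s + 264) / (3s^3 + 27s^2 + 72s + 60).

(s^3 + 2s^2 - 2s + 132)/(3s^2 + 21s + 30)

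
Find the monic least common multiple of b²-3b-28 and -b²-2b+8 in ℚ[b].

Euclidean algorithm in ℚ[b]:
  b²-3b-28 = (-1)(-b²-2b+8) + (-5b-20)
  -b²-2b+8 = ((1/5)b-2/5)(-5b-20) + (0)
Last nonzero remainder: -5b-20. Dividing through by -5 gives the monic gcd b+4.
Then lcm(f, g) = f·g / gcd(f, g); expanding and making the result monic gives the answer.

b³-5b²-22b+56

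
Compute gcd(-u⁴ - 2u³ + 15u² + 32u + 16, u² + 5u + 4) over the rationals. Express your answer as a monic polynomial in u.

u² + 5u + 4

Repeated division with remainder:
  -u⁴ - 2u³ + 15u² + 32u + 16 = (-u² + 3u + 4)(u² + 5u + 4) + (0)
The last nonzero remainder u² + 5u + 4 is already monic.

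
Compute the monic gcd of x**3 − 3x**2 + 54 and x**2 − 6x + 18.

x**2 − 6x + 18

Apply the Euclidean algorithm:
  x**3 − 3x**2 + 54 = (x + 3)(x**2 − 6x + 18) + (0)
The last nonzero remainder x**2 − 6x + 18 is already monic.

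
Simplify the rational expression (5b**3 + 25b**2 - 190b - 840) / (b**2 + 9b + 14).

(5b**2 - 10b - 120)/(b + 2)

Repeated division with remainder:
  5b**3 + 25b**2 - 190b - 840 = (5b - 20)(b**2 + 9b + 14) + (-80b - 560)
  b**2 + 9b + 14 = (-(1/80)b - 1/40)(-80b - 560) + (0)
Last nonzero remainder: -80b - 560. Dividing through by -80 gives the monic gcd b + 7.
Cancel b + 7 from numerator and denominator to get the reduced form.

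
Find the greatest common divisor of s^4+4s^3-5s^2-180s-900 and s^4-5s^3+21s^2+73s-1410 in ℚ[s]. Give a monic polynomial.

s^2-s-30

Euclidean algorithm in ℚ[s]:
  s^4+4s^3-5s^2-180s-900 = (s^4-5s^3+21s^2+73s-1410) + (9s^3-26s^2-253s+510)
  s^4-5s^3+21s^2+73s-1410 = ((1/9)s-19/81)(9s^3-26s^2-253s+510) + ((3484/81)s^2-(3484/81)s-34840/27)
  9s^3-26s^2-253s+510 = ((729/3484)s-1377/3484)((3484/81)s^2-(3484/81)s-34840/27) + (0)
Last nonzero remainder: (3484/81)s^2-(3484/81)s-34840/27. Dividing through by 3484/81 gives the monic gcd s^2-s-30.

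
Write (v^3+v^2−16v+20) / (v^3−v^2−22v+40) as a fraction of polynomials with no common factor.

Repeated division with remainder:
  v^3+v^2−16v+20 = (v^3−v^2−22v+40) + (2v^2+6v−20)
  v^3−v^2−22v+40 = ((1/2)v−2)(2v^2+6v−20) + (0)
Last nonzero remainder: 2v^2+6v−20. Dividing through by 2 gives the monic gcd v^2+3v−10.
Cancel v^2+3v−10 from numerator and denominator to get the reduced form.

(v−2)/(v−4)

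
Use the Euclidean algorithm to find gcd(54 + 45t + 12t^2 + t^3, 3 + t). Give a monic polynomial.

3 + t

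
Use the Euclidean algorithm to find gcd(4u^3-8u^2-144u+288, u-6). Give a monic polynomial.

u-6

Euclidean algorithm in ℚ[u]:
  4u^3-8u^2-144u+288 = (4u^2+16u-48)(u-6) + (0)
The last nonzero remainder u-6 is already monic.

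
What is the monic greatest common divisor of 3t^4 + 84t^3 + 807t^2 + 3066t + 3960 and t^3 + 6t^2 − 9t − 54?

t + 3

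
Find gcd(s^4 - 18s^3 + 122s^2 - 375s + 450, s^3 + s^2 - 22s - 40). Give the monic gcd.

s - 5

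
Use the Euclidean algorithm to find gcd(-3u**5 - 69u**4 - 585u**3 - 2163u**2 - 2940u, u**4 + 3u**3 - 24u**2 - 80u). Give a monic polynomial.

u**2 + 4u

Euclidean algorithm in ℚ[u]:
  -3u**5 - 69u**4 - 585u**3 - 2163u**2 - 2940u = (-3u - 60)(u**4 + 3u**3 - 24u**2 - 80u) + (-477u**3 - 3843u**2 - 7740u)
  u**4 + 3u**3 - 24u**2 - 80u = (-(1/477)u + 268/25281)(-477u**3 - 3843u**2 - 7740u) + ((1440/2809)u**2 + (5760/2809)u)
  -477u**3 - 3843u**2 - 7740u = (-(148877/160)u - 120787/32)((1440/2809)u**2 + (5760/2809)u) + (0)
Last nonzero remainder: (1440/2809)u**2 + (5760/2809)u. Dividing through by 1440/2809 gives the monic gcd u**2 + 4u.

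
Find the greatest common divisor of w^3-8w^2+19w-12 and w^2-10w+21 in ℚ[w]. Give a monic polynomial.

w-3

Repeated division with remainder:
  w^3-8w^2+19w-12 = (w+2)(w^2-10w+21) + (18w-54)
  w^2-10w+21 = ((1/18)w-7/18)(18w-54) + (0)
Last nonzero remainder: 18w-54. Dividing through by 18 gives the monic gcd w-3.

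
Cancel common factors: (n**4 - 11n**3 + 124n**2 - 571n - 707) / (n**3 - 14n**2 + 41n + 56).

(n**2 - 5n + 101)/(n - 8)

Euclidean algorithm in ℚ[n]:
  n**4 - 11n**3 + 124n**2 - 571n - 707 = (n + 3)(n**3 - 14n**2 + 41n + 56) + (125n**2 - 750n - 875)
  n**3 - 14n**2 + 41n + 56 = ((1/125)n - 8/125)(125n**2 - 750n - 875) + (0)
Last nonzero remainder: 125n**2 - 750n - 875. Dividing through by 125 gives the monic gcd n**2 - 6n - 7.
Cancel n**2 - 6n - 7 from numerator and denominator to get the reduced form.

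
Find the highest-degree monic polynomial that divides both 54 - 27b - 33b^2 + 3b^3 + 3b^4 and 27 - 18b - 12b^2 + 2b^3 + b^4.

Repeated division with remainder:
  3b^4 + 3b^3 - 33b^2 - 27b + 54 = (3)(b^4 + 2b^3 - 12b^2 - 18b + 27) + (-3b^3 + 3b^2 + 27b - 27)
  b^4 + 2b^3 - 12b^2 - 18b + 27 = (-(1/3)b - 1)(-3b^3 + 3b^2 + 27b - 27) + (0)
Last nonzero remainder: -3b^3 + 3b^2 + 27b - 27. Dividing through by -3 gives the monic gcd b^3 - b^2 - 9b + 9.

9 - 9b - b^2 + b^3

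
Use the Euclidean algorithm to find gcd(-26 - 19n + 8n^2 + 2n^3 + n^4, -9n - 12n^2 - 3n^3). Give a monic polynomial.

1 + n

Euclidean algorithm in ℚ[n]:
  n^4 + 2n^3 + 8n^2 - 19n - 26 = (-(1/3)n + 2/3)(-3n^3 - 12n^2 - 9n) + (13n^2 - 13n - 26)
  -3n^3 - 12n^2 - 9n = (-(3/13)n - 15/13)(13n^2 - 13n - 26) + (-30n - 30)
  13n^2 - 13n - 26 = (-(13/30)n + 13/15)(-30n - 30) + (0)
Last nonzero remainder: -30n - 30. Dividing through by -30 gives the monic gcd n + 1.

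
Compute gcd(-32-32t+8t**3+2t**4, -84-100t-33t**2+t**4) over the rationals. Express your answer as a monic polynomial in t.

4+4t+t**2

Apply the Euclidean algorithm:
  2t**4+8t**3-32t-32 = (2)(t**4-33t**2-100t-84) + (8t**3+66t**2+168t+136)
  t**4-33t**2-100t-84 = ((1/8)t-33/32)(8t**3+66t**2+168t+136) + ((225/16)t**2+(225/4)t+225/4)
  8t**3+66t**2+168t+136 = ((128/225)t+544/225)((225/16)t**2+(225/4)t+225/4) + (0)
Last nonzero remainder: (225/16)t**2+(225/4)t+225/4. Dividing through by 225/16 gives the monic gcd t**2+4t+4.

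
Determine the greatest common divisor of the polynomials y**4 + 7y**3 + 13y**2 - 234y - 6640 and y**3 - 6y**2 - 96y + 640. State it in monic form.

y**2 + 2y - 80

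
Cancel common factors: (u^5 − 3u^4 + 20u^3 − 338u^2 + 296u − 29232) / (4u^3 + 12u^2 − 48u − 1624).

(u^3 − 13u^2 + 92u − 504)/(4u − 28)

By polynomial division,
  u^5 − 3u^4 + 20u^3 − 338u^2 + 296u − 29232 = ((1/4)u^2 − (3/2)u + 25/2)(4u^3 + 12u^2 − 48u − 1624) + (−154u^2 − 1540u − 8932)
  4u^3 + 12u^2 − 48u − 1624 = (−(2/77)u + 2/11)(−154u^2 − 1540u − 8932) + (0)
Last nonzero remainder: −154u^2 − 1540u − 8932. Dividing through by −154 gives the monic gcd u^2 + 10u + 58.
Cancel u^2 + 10u + 58 from numerator and denominator to get the reduced form.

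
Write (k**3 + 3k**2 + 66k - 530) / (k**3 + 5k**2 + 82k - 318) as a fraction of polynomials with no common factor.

(k - 5)/(k - 3)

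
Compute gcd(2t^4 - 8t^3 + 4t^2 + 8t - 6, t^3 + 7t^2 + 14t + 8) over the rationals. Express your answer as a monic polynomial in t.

t + 1

Apply the Euclidean algorithm:
  2t^4 - 8t^3 + 4t^2 + 8t - 6 = (2t - 22)(t^3 + 7t^2 + 14t + 8) + (130t^2 + 300t + 170)
  t^3 + 7t^2 + 14t + 8 = ((1/130)t + 61/1690)(130t^2 + 300t + 170) + ((315/169)t + 315/169)
  130t^2 + 300t + 170 = ((4394/63)t + 5746/63)((315/169)t + 315/169) + (0)
Last nonzero remainder: (315/169)t + 315/169. Dividing through by 315/169 gives the monic gcd t + 1.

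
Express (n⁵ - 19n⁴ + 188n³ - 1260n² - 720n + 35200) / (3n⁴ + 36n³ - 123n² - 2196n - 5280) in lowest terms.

Repeated division with remainder:
  n⁵ - 19n⁴ + 188n³ - 1260n² - 720n + 35200 = ((1/3)n - 31/3)(3n⁴ + 36n³ - 123n² - 2196n - 5280) + (601n³ - 1799n² - 21652n - 19360)
  3n⁴ + 36n³ - 123n² - 2196n - 5280 = ((3/601)n + 27033/361201)(601n³ - 1799n² - 21652n - 19360) + ((43243200/361201)n² - (172972800/361201)n - 1383782400/361201)
  601n³ - 1799n² - 21652n - 19360 = ((217081801/43243200)n + 3973211/786240)((43243200/361201)n² - (172972800/361201)n - 1383782400/361201) + (0)
Last nonzero remainder: (43243200/361201)n² - (172972800/361201)n - 1383782400/361201. Dividing through by 43243200/361201 gives the monic gcd n² - 4n - 32.
Cancel n² - 4n - 32 from numerator and denominator to get the reduced form.

(n³ - 15n² + 160n - 1100)/(3n² + 48n + 165)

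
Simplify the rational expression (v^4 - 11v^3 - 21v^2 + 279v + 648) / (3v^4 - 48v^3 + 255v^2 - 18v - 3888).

Apply the Euclidean algorithm:
  v^4 - 11v^3 - 21v^2 + 279v + 648 = (1/3)(3v^4 - 48v^3 + 255v^2 - 18v - 3888) + (5v^3 - 106v^2 + 285v + 1944)
  3v^4 - 48v^3 + 255v^2 - 18v - 3888 = ((3/5)v + 78/25)(5v^3 - 106v^2 + 285v + 1944) + ((10368/25)v^2 - (10368/5)v - 248832/25)
  5v^3 - 106v^2 + 285v + 1944 = ((125/10368)v - 25/128)((10368/25)v^2 - (10368/5)v - 248832/25) + (0)
Last nonzero remainder: (10368/25)v^2 - (10368/5)v - 248832/25. Dividing through by 10368/25 gives the monic gcd v^2 - 5v - 24.
Cancel v^2 - 5v - 24 from numerator and denominator to get the reduced form.

(v^2 - 6v - 27)/(3v^2 - 33v + 162)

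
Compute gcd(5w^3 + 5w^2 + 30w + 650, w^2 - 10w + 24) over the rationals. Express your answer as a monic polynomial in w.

1

By polynomial division,
  5w^3 + 5w^2 + 30w + 650 = (5w + 55)(w^2 - 10w + 24) + (460w - 670)
  w^2 - 10w + 24 = ((1/460)w - 393/21160)(460w - 670) + (24453/2116)
  460w - 670 = ((973360/24453)w - 1417720/24453)(24453/2116) + (0)
The last nonzero remainder is the constant 24453/2116, so the polynomials are coprime and gcd = 1.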